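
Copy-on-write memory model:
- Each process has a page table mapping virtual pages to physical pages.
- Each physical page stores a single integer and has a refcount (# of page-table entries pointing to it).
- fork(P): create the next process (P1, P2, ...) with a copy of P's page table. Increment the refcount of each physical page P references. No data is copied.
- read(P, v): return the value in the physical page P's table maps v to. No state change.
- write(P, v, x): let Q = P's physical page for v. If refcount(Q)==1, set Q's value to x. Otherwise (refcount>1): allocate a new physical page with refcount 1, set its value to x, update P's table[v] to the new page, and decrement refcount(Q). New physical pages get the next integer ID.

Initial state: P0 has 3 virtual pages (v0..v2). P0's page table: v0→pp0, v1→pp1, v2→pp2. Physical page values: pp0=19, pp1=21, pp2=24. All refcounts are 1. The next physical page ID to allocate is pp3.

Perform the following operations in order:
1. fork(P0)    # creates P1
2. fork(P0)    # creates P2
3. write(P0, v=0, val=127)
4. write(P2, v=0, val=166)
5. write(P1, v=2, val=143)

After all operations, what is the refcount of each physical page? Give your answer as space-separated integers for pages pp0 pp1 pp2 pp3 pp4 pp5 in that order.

Answer: 1 3 2 1 1 1

Derivation:
Op 1: fork(P0) -> P1. 3 ppages; refcounts: pp0:2 pp1:2 pp2:2
Op 2: fork(P0) -> P2. 3 ppages; refcounts: pp0:3 pp1:3 pp2:3
Op 3: write(P0, v0, 127). refcount(pp0)=3>1 -> COPY to pp3. 4 ppages; refcounts: pp0:2 pp1:3 pp2:3 pp3:1
Op 4: write(P2, v0, 166). refcount(pp0)=2>1 -> COPY to pp4. 5 ppages; refcounts: pp0:1 pp1:3 pp2:3 pp3:1 pp4:1
Op 5: write(P1, v2, 143). refcount(pp2)=3>1 -> COPY to pp5. 6 ppages; refcounts: pp0:1 pp1:3 pp2:2 pp3:1 pp4:1 pp5:1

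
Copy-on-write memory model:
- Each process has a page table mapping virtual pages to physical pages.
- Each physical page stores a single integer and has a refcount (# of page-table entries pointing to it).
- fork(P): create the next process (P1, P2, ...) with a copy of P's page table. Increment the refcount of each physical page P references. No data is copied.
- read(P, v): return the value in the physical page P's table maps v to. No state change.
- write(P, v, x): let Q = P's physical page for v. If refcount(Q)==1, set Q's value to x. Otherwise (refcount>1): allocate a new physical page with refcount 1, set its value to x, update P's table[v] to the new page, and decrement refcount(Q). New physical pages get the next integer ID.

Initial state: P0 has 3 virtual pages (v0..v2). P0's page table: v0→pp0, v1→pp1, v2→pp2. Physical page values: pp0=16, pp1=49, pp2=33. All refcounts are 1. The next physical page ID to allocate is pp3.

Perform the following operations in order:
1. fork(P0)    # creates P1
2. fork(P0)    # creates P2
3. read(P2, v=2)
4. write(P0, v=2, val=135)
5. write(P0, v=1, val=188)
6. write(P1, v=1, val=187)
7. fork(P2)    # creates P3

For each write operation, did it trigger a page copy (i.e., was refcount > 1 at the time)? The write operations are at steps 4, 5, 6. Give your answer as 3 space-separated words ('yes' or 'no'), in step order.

Op 1: fork(P0) -> P1. 3 ppages; refcounts: pp0:2 pp1:2 pp2:2
Op 2: fork(P0) -> P2. 3 ppages; refcounts: pp0:3 pp1:3 pp2:3
Op 3: read(P2, v2) -> 33. No state change.
Op 4: write(P0, v2, 135). refcount(pp2)=3>1 -> COPY to pp3. 4 ppages; refcounts: pp0:3 pp1:3 pp2:2 pp3:1
Op 5: write(P0, v1, 188). refcount(pp1)=3>1 -> COPY to pp4. 5 ppages; refcounts: pp0:3 pp1:2 pp2:2 pp3:1 pp4:1
Op 6: write(P1, v1, 187). refcount(pp1)=2>1 -> COPY to pp5. 6 ppages; refcounts: pp0:3 pp1:1 pp2:2 pp3:1 pp4:1 pp5:1
Op 7: fork(P2) -> P3. 6 ppages; refcounts: pp0:4 pp1:2 pp2:3 pp3:1 pp4:1 pp5:1

yes yes yes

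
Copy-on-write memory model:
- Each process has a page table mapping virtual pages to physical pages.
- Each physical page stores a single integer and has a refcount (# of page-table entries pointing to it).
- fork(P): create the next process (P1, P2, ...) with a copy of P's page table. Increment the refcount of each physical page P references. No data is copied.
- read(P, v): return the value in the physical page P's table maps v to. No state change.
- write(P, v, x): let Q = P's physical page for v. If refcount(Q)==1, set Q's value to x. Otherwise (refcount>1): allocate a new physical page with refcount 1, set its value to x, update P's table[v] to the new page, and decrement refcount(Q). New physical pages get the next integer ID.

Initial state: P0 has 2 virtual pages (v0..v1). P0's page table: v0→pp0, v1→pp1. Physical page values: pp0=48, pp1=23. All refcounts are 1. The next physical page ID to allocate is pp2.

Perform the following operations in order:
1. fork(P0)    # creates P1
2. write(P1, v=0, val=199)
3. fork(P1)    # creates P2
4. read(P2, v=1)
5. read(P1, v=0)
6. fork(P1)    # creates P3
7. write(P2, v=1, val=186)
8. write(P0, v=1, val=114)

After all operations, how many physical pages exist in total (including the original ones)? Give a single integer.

Answer: 5

Derivation:
Op 1: fork(P0) -> P1. 2 ppages; refcounts: pp0:2 pp1:2
Op 2: write(P1, v0, 199). refcount(pp0)=2>1 -> COPY to pp2. 3 ppages; refcounts: pp0:1 pp1:2 pp2:1
Op 3: fork(P1) -> P2. 3 ppages; refcounts: pp0:1 pp1:3 pp2:2
Op 4: read(P2, v1) -> 23. No state change.
Op 5: read(P1, v0) -> 199. No state change.
Op 6: fork(P1) -> P3. 3 ppages; refcounts: pp0:1 pp1:4 pp2:3
Op 7: write(P2, v1, 186). refcount(pp1)=4>1 -> COPY to pp3. 4 ppages; refcounts: pp0:1 pp1:3 pp2:3 pp3:1
Op 8: write(P0, v1, 114). refcount(pp1)=3>1 -> COPY to pp4. 5 ppages; refcounts: pp0:1 pp1:2 pp2:3 pp3:1 pp4:1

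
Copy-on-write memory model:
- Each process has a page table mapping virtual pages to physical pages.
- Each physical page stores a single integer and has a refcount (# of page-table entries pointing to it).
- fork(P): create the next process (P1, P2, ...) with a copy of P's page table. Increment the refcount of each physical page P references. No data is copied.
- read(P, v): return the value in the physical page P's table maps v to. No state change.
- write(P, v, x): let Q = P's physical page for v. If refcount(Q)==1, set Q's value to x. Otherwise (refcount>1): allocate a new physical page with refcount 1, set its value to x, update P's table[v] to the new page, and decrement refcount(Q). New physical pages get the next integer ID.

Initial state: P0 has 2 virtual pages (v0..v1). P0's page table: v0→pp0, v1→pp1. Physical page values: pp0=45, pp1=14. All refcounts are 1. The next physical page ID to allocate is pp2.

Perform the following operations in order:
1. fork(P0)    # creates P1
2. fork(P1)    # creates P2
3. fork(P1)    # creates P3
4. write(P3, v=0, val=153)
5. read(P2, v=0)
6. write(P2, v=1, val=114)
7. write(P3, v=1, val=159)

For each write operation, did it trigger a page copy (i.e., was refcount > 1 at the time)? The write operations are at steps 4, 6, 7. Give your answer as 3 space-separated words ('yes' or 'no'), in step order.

Op 1: fork(P0) -> P1. 2 ppages; refcounts: pp0:2 pp1:2
Op 2: fork(P1) -> P2. 2 ppages; refcounts: pp0:3 pp1:3
Op 3: fork(P1) -> P3. 2 ppages; refcounts: pp0:4 pp1:4
Op 4: write(P3, v0, 153). refcount(pp0)=4>1 -> COPY to pp2. 3 ppages; refcounts: pp0:3 pp1:4 pp2:1
Op 5: read(P2, v0) -> 45. No state change.
Op 6: write(P2, v1, 114). refcount(pp1)=4>1 -> COPY to pp3. 4 ppages; refcounts: pp0:3 pp1:3 pp2:1 pp3:1
Op 7: write(P3, v1, 159). refcount(pp1)=3>1 -> COPY to pp4. 5 ppages; refcounts: pp0:3 pp1:2 pp2:1 pp3:1 pp4:1

yes yes yes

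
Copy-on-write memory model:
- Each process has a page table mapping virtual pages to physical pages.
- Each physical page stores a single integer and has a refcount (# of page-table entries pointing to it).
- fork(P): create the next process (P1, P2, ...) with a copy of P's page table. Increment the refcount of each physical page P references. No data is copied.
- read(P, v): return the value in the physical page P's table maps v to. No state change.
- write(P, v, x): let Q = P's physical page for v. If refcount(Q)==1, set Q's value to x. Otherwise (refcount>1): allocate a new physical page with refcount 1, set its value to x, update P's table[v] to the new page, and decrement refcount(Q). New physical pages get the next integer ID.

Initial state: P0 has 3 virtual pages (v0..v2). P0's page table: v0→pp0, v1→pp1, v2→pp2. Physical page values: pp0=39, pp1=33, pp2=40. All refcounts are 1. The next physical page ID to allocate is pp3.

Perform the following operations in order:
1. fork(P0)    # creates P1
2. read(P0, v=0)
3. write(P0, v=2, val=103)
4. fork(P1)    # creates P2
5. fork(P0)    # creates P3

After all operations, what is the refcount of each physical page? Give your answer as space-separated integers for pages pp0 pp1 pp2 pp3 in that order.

Answer: 4 4 2 2

Derivation:
Op 1: fork(P0) -> P1. 3 ppages; refcounts: pp0:2 pp1:2 pp2:2
Op 2: read(P0, v0) -> 39. No state change.
Op 3: write(P0, v2, 103). refcount(pp2)=2>1 -> COPY to pp3. 4 ppages; refcounts: pp0:2 pp1:2 pp2:1 pp3:1
Op 4: fork(P1) -> P2. 4 ppages; refcounts: pp0:3 pp1:3 pp2:2 pp3:1
Op 5: fork(P0) -> P3. 4 ppages; refcounts: pp0:4 pp1:4 pp2:2 pp3:2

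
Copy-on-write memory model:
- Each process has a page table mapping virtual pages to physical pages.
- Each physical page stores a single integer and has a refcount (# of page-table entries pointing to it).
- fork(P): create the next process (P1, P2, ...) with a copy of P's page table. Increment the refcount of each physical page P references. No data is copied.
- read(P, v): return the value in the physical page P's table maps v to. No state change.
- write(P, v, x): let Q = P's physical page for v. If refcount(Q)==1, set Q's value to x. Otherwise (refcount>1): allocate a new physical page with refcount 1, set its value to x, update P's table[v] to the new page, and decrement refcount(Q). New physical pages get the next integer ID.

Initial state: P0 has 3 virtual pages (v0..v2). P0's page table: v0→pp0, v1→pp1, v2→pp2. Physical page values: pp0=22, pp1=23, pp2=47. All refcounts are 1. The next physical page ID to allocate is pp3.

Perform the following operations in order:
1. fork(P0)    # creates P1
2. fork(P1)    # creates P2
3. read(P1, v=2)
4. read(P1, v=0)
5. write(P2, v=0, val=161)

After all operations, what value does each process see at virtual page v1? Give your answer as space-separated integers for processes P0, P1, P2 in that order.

Op 1: fork(P0) -> P1. 3 ppages; refcounts: pp0:2 pp1:2 pp2:2
Op 2: fork(P1) -> P2. 3 ppages; refcounts: pp0:3 pp1:3 pp2:3
Op 3: read(P1, v2) -> 47. No state change.
Op 4: read(P1, v0) -> 22. No state change.
Op 5: write(P2, v0, 161). refcount(pp0)=3>1 -> COPY to pp3. 4 ppages; refcounts: pp0:2 pp1:3 pp2:3 pp3:1
P0: v1 -> pp1 = 23
P1: v1 -> pp1 = 23
P2: v1 -> pp1 = 23

Answer: 23 23 23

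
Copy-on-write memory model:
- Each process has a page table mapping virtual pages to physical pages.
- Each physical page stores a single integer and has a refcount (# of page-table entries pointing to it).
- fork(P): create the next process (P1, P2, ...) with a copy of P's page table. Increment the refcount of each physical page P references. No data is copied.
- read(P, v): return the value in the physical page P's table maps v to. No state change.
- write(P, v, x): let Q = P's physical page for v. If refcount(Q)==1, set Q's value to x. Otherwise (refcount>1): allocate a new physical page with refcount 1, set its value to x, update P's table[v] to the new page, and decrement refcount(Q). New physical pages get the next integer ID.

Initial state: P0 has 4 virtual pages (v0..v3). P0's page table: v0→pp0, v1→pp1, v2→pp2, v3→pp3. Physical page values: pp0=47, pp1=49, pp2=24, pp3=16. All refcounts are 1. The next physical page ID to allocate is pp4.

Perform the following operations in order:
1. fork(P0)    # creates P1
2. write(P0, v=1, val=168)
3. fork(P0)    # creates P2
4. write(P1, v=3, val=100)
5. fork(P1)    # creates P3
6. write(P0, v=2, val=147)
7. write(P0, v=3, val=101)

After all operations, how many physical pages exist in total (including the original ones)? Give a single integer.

Op 1: fork(P0) -> P1. 4 ppages; refcounts: pp0:2 pp1:2 pp2:2 pp3:2
Op 2: write(P0, v1, 168). refcount(pp1)=2>1 -> COPY to pp4. 5 ppages; refcounts: pp0:2 pp1:1 pp2:2 pp3:2 pp4:1
Op 3: fork(P0) -> P2. 5 ppages; refcounts: pp0:3 pp1:1 pp2:3 pp3:3 pp4:2
Op 4: write(P1, v3, 100). refcount(pp3)=3>1 -> COPY to pp5. 6 ppages; refcounts: pp0:3 pp1:1 pp2:3 pp3:2 pp4:2 pp5:1
Op 5: fork(P1) -> P3. 6 ppages; refcounts: pp0:4 pp1:2 pp2:4 pp3:2 pp4:2 pp5:2
Op 6: write(P0, v2, 147). refcount(pp2)=4>1 -> COPY to pp6. 7 ppages; refcounts: pp0:4 pp1:2 pp2:3 pp3:2 pp4:2 pp5:2 pp6:1
Op 7: write(P0, v3, 101). refcount(pp3)=2>1 -> COPY to pp7. 8 ppages; refcounts: pp0:4 pp1:2 pp2:3 pp3:1 pp4:2 pp5:2 pp6:1 pp7:1

Answer: 8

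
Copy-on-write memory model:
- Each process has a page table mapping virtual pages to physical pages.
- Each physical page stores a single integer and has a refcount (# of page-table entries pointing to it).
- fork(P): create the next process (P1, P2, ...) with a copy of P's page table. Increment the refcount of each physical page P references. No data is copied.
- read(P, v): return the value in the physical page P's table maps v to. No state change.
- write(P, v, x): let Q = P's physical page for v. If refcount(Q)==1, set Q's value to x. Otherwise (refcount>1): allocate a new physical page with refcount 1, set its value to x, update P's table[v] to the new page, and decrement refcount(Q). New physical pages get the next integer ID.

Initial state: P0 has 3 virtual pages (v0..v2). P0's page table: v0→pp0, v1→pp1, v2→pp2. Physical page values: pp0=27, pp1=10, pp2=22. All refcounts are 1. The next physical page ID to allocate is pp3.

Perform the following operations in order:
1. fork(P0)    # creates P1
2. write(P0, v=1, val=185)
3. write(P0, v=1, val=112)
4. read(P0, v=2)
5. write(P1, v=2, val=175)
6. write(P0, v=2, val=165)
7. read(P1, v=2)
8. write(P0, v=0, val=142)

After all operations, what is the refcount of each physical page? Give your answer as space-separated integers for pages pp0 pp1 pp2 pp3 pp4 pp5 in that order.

Op 1: fork(P0) -> P1. 3 ppages; refcounts: pp0:2 pp1:2 pp2:2
Op 2: write(P0, v1, 185). refcount(pp1)=2>1 -> COPY to pp3. 4 ppages; refcounts: pp0:2 pp1:1 pp2:2 pp3:1
Op 3: write(P0, v1, 112). refcount(pp3)=1 -> write in place. 4 ppages; refcounts: pp0:2 pp1:1 pp2:2 pp3:1
Op 4: read(P0, v2) -> 22. No state change.
Op 5: write(P1, v2, 175). refcount(pp2)=2>1 -> COPY to pp4. 5 ppages; refcounts: pp0:2 pp1:1 pp2:1 pp3:1 pp4:1
Op 6: write(P0, v2, 165). refcount(pp2)=1 -> write in place. 5 ppages; refcounts: pp0:2 pp1:1 pp2:1 pp3:1 pp4:1
Op 7: read(P1, v2) -> 175. No state change.
Op 8: write(P0, v0, 142). refcount(pp0)=2>1 -> COPY to pp5. 6 ppages; refcounts: pp0:1 pp1:1 pp2:1 pp3:1 pp4:1 pp5:1

Answer: 1 1 1 1 1 1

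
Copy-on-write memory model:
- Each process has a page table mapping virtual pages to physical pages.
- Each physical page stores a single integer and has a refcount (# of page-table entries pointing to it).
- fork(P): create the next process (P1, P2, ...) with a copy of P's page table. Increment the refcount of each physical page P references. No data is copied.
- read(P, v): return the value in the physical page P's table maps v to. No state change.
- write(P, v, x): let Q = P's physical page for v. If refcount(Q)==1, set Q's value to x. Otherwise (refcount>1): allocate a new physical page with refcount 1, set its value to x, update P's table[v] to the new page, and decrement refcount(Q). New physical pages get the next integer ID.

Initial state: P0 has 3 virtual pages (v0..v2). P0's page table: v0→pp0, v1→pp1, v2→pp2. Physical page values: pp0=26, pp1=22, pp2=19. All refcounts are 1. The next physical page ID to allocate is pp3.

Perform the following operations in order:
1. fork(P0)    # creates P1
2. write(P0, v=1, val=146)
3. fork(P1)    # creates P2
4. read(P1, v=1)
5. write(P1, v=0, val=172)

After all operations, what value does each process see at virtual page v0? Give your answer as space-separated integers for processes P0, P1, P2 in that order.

Op 1: fork(P0) -> P1. 3 ppages; refcounts: pp0:2 pp1:2 pp2:2
Op 2: write(P0, v1, 146). refcount(pp1)=2>1 -> COPY to pp3. 4 ppages; refcounts: pp0:2 pp1:1 pp2:2 pp3:1
Op 3: fork(P1) -> P2. 4 ppages; refcounts: pp0:3 pp1:2 pp2:3 pp3:1
Op 4: read(P1, v1) -> 22. No state change.
Op 5: write(P1, v0, 172). refcount(pp0)=3>1 -> COPY to pp4. 5 ppages; refcounts: pp0:2 pp1:2 pp2:3 pp3:1 pp4:1
P0: v0 -> pp0 = 26
P1: v0 -> pp4 = 172
P2: v0 -> pp0 = 26

Answer: 26 172 26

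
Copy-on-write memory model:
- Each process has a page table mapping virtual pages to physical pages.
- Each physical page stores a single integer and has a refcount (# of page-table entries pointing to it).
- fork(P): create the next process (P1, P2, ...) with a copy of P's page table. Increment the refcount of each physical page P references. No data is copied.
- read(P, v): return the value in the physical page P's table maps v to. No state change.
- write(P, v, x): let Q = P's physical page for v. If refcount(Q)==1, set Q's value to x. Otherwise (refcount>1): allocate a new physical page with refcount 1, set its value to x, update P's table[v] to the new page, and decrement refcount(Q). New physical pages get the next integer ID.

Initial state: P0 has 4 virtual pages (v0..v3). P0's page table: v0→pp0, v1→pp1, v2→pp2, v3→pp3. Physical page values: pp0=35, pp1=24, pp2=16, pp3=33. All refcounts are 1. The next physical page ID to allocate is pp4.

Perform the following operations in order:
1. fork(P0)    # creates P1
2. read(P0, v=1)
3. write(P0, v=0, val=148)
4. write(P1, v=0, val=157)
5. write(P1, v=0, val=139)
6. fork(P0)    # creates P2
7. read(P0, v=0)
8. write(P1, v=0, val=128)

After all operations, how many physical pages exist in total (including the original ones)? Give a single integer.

Answer: 5

Derivation:
Op 1: fork(P0) -> P1. 4 ppages; refcounts: pp0:2 pp1:2 pp2:2 pp3:2
Op 2: read(P0, v1) -> 24. No state change.
Op 3: write(P0, v0, 148). refcount(pp0)=2>1 -> COPY to pp4. 5 ppages; refcounts: pp0:1 pp1:2 pp2:2 pp3:2 pp4:1
Op 4: write(P1, v0, 157). refcount(pp0)=1 -> write in place. 5 ppages; refcounts: pp0:1 pp1:2 pp2:2 pp3:2 pp4:1
Op 5: write(P1, v0, 139). refcount(pp0)=1 -> write in place. 5 ppages; refcounts: pp0:1 pp1:2 pp2:2 pp3:2 pp4:1
Op 6: fork(P0) -> P2. 5 ppages; refcounts: pp0:1 pp1:3 pp2:3 pp3:3 pp4:2
Op 7: read(P0, v0) -> 148. No state change.
Op 8: write(P1, v0, 128). refcount(pp0)=1 -> write in place. 5 ppages; refcounts: pp0:1 pp1:3 pp2:3 pp3:3 pp4:2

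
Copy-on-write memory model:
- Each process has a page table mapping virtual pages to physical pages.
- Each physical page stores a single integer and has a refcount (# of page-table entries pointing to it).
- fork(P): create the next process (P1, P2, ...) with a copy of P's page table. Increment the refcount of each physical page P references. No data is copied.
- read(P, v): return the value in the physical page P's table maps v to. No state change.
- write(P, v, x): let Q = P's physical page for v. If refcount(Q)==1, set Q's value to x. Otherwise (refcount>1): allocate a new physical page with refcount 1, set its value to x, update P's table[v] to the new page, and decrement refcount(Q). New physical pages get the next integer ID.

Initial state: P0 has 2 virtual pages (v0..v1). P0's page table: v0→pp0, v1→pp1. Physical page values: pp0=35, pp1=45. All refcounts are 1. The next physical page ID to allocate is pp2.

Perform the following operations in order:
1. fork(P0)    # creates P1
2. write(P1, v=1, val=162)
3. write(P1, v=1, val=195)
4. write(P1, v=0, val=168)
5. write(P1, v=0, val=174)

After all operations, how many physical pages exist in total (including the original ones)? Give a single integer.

Answer: 4

Derivation:
Op 1: fork(P0) -> P1. 2 ppages; refcounts: pp0:2 pp1:2
Op 2: write(P1, v1, 162). refcount(pp1)=2>1 -> COPY to pp2. 3 ppages; refcounts: pp0:2 pp1:1 pp2:1
Op 3: write(P1, v1, 195). refcount(pp2)=1 -> write in place. 3 ppages; refcounts: pp0:2 pp1:1 pp2:1
Op 4: write(P1, v0, 168). refcount(pp0)=2>1 -> COPY to pp3. 4 ppages; refcounts: pp0:1 pp1:1 pp2:1 pp3:1
Op 5: write(P1, v0, 174). refcount(pp3)=1 -> write in place. 4 ppages; refcounts: pp0:1 pp1:1 pp2:1 pp3:1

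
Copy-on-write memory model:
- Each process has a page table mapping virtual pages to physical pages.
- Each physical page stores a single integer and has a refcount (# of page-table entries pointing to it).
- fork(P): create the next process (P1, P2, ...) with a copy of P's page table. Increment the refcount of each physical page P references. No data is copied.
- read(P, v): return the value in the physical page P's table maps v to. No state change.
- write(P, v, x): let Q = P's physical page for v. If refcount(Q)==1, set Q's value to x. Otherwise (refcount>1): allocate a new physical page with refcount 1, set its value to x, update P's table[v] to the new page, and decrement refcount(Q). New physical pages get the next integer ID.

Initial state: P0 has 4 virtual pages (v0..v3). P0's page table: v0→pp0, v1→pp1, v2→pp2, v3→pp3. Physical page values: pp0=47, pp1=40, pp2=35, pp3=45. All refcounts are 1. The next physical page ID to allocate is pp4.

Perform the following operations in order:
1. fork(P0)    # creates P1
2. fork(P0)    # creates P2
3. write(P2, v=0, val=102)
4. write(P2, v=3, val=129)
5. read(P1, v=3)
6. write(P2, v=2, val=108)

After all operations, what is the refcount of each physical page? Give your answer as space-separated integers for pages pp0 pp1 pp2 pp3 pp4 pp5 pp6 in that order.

Op 1: fork(P0) -> P1. 4 ppages; refcounts: pp0:2 pp1:2 pp2:2 pp3:2
Op 2: fork(P0) -> P2. 4 ppages; refcounts: pp0:3 pp1:3 pp2:3 pp3:3
Op 3: write(P2, v0, 102). refcount(pp0)=3>1 -> COPY to pp4. 5 ppages; refcounts: pp0:2 pp1:3 pp2:3 pp3:3 pp4:1
Op 4: write(P2, v3, 129). refcount(pp3)=3>1 -> COPY to pp5. 6 ppages; refcounts: pp0:2 pp1:3 pp2:3 pp3:2 pp4:1 pp5:1
Op 5: read(P1, v3) -> 45. No state change.
Op 6: write(P2, v2, 108). refcount(pp2)=3>1 -> COPY to pp6. 7 ppages; refcounts: pp0:2 pp1:3 pp2:2 pp3:2 pp4:1 pp5:1 pp6:1

Answer: 2 3 2 2 1 1 1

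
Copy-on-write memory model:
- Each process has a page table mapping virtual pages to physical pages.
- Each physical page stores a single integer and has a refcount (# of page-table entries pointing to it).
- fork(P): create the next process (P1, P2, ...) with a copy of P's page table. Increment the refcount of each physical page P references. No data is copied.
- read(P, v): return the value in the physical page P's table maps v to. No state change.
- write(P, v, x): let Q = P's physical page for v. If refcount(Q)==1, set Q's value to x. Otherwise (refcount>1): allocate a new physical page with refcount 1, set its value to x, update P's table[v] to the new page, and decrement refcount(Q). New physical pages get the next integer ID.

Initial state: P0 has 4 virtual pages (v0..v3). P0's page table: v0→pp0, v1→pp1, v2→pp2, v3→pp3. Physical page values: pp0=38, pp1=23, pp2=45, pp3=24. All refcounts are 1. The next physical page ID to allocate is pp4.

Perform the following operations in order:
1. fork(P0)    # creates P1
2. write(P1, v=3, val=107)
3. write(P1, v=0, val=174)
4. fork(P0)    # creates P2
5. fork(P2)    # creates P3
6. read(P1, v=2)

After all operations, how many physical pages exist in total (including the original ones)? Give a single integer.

Answer: 6

Derivation:
Op 1: fork(P0) -> P1. 4 ppages; refcounts: pp0:2 pp1:2 pp2:2 pp3:2
Op 2: write(P1, v3, 107). refcount(pp3)=2>1 -> COPY to pp4. 5 ppages; refcounts: pp0:2 pp1:2 pp2:2 pp3:1 pp4:1
Op 3: write(P1, v0, 174). refcount(pp0)=2>1 -> COPY to pp5. 6 ppages; refcounts: pp0:1 pp1:2 pp2:2 pp3:1 pp4:1 pp5:1
Op 4: fork(P0) -> P2. 6 ppages; refcounts: pp0:2 pp1:3 pp2:3 pp3:2 pp4:1 pp5:1
Op 5: fork(P2) -> P3. 6 ppages; refcounts: pp0:3 pp1:4 pp2:4 pp3:3 pp4:1 pp5:1
Op 6: read(P1, v2) -> 45. No state change.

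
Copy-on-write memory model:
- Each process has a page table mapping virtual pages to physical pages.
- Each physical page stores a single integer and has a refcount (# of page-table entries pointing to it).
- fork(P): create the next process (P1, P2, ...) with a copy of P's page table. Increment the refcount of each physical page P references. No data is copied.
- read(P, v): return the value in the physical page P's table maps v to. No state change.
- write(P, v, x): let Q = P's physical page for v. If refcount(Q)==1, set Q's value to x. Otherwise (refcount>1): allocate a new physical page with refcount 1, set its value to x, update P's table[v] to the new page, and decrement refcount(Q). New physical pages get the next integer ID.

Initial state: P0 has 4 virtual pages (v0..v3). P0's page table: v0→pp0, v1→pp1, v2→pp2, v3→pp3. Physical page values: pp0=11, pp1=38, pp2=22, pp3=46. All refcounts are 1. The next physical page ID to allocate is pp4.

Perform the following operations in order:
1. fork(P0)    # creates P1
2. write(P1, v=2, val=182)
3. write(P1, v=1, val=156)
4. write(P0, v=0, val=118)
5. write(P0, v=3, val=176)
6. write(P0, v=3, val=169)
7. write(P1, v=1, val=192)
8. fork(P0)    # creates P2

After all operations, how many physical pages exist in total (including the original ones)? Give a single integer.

Op 1: fork(P0) -> P1. 4 ppages; refcounts: pp0:2 pp1:2 pp2:2 pp3:2
Op 2: write(P1, v2, 182). refcount(pp2)=2>1 -> COPY to pp4. 5 ppages; refcounts: pp0:2 pp1:2 pp2:1 pp3:2 pp4:1
Op 3: write(P1, v1, 156). refcount(pp1)=2>1 -> COPY to pp5. 6 ppages; refcounts: pp0:2 pp1:1 pp2:1 pp3:2 pp4:1 pp5:1
Op 4: write(P0, v0, 118). refcount(pp0)=2>1 -> COPY to pp6. 7 ppages; refcounts: pp0:1 pp1:1 pp2:1 pp3:2 pp4:1 pp5:1 pp6:1
Op 5: write(P0, v3, 176). refcount(pp3)=2>1 -> COPY to pp7. 8 ppages; refcounts: pp0:1 pp1:1 pp2:1 pp3:1 pp4:1 pp5:1 pp6:1 pp7:1
Op 6: write(P0, v3, 169). refcount(pp7)=1 -> write in place. 8 ppages; refcounts: pp0:1 pp1:1 pp2:1 pp3:1 pp4:1 pp5:1 pp6:1 pp7:1
Op 7: write(P1, v1, 192). refcount(pp5)=1 -> write in place. 8 ppages; refcounts: pp0:1 pp1:1 pp2:1 pp3:1 pp4:1 pp5:1 pp6:1 pp7:1
Op 8: fork(P0) -> P2. 8 ppages; refcounts: pp0:1 pp1:2 pp2:2 pp3:1 pp4:1 pp5:1 pp6:2 pp7:2

Answer: 8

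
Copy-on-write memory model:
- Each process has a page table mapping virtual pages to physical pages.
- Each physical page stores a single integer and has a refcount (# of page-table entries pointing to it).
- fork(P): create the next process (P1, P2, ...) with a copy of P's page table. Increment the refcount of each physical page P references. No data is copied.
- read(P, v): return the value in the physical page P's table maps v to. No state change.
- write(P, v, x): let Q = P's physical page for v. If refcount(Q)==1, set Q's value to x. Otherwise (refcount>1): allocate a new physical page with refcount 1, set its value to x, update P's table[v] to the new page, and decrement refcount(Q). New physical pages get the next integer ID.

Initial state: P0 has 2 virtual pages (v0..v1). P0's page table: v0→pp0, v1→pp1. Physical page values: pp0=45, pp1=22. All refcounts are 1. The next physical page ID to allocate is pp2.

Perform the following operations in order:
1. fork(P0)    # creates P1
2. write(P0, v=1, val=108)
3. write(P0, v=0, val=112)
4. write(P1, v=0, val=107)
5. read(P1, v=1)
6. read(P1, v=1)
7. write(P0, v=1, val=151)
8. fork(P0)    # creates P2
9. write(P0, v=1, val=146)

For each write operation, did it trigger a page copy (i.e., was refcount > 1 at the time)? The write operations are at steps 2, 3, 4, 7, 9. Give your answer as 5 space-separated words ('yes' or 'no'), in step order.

Op 1: fork(P0) -> P1. 2 ppages; refcounts: pp0:2 pp1:2
Op 2: write(P0, v1, 108). refcount(pp1)=2>1 -> COPY to pp2. 3 ppages; refcounts: pp0:2 pp1:1 pp2:1
Op 3: write(P0, v0, 112). refcount(pp0)=2>1 -> COPY to pp3. 4 ppages; refcounts: pp0:1 pp1:1 pp2:1 pp3:1
Op 4: write(P1, v0, 107). refcount(pp0)=1 -> write in place. 4 ppages; refcounts: pp0:1 pp1:1 pp2:1 pp3:1
Op 5: read(P1, v1) -> 22. No state change.
Op 6: read(P1, v1) -> 22. No state change.
Op 7: write(P0, v1, 151). refcount(pp2)=1 -> write in place. 4 ppages; refcounts: pp0:1 pp1:1 pp2:1 pp3:1
Op 8: fork(P0) -> P2. 4 ppages; refcounts: pp0:1 pp1:1 pp2:2 pp3:2
Op 9: write(P0, v1, 146). refcount(pp2)=2>1 -> COPY to pp4. 5 ppages; refcounts: pp0:1 pp1:1 pp2:1 pp3:2 pp4:1

yes yes no no yes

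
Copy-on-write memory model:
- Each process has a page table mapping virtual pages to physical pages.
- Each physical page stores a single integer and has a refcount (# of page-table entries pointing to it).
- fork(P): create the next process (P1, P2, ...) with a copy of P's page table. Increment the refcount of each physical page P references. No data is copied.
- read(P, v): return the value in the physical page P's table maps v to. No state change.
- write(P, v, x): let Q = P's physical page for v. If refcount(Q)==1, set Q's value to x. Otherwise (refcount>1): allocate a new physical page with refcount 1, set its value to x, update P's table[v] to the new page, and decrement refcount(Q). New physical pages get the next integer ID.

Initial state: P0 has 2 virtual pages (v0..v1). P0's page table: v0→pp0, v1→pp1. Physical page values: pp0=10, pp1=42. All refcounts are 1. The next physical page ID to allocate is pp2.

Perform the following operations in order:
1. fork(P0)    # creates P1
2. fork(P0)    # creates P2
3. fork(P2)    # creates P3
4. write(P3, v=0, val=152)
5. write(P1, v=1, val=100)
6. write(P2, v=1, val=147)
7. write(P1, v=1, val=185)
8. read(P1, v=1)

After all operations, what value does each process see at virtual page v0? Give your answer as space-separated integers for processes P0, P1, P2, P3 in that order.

Op 1: fork(P0) -> P1. 2 ppages; refcounts: pp0:2 pp1:2
Op 2: fork(P0) -> P2. 2 ppages; refcounts: pp0:3 pp1:3
Op 3: fork(P2) -> P3. 2 ppages; refcounts: pp0:4 pp1:4
Op 4: write(P3, v0, 152). refcount(pp0)=4>1 -> COPY to pp2. 3 ppages; refcounts: pp0:3 pp1:4 pp2:1
Op 5: write(P1, v1, 100). refcount(pp1)=4>1 -> COPY to pp3. 4 ppages; refcounts: pp0:3 pp1:3 pp2:1 pp3:1
Op 6: write(P2, v1, 147). refcount(pp1)=3>1 -> COPY to pp4. 5 ppages; refcounts: pp0:3 pp1:2 pp2:1 pp3:1 pp4:1
Op 7: write(P1, v1, 185). refcount(pp3)=1 -> write in place. 5 ppages; refcounts: pp0:3 pp1:2 pp2:1 pp3:1 pp4:1
Op 8: read(P1, v1) -> 185. No state change.
P0: v0 -> pp0 = 10
P1: v0 -> pp0 = 10
P2: v0 -> pp0 = 10
P3: v0 -> pp2 = 152

Answer: 10 10 10 152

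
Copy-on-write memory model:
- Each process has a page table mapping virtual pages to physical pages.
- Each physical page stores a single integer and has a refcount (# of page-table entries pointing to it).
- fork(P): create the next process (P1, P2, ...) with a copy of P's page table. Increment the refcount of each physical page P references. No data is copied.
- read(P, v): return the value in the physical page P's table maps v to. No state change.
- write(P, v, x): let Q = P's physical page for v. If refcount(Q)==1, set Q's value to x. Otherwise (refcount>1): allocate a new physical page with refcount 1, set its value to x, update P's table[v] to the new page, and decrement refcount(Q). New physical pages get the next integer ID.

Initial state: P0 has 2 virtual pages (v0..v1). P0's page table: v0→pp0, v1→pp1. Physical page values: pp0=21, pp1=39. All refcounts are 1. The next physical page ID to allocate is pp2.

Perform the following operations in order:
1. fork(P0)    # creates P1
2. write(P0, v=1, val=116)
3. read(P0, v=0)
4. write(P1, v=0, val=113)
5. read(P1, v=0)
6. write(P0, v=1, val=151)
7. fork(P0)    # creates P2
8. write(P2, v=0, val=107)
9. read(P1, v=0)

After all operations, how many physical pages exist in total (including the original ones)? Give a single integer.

Answer: 5

Derivation:
Op 1: fork(P0) -> P1. 2 ppages; refcounts: pp0:2 pp1:2
Op 2: write(P0, v1, 116). refcount(pp1)=2>1 -> COPY to pp2. 3 ppages; refcounts: pp0:2 pp1:1 pp2:1
Op 3: read(P0, v0) -> 21. No state change.
Op 4: write(P1, v0, 113). refcount(pp0)=2>1 -> COPY to pp3. 4 ppages; refcounts: pp0:1 pp1:1 pp2:1 pp3:1
Op 5: read(P1, v0) -> 113. No state change.
Op 6: write(P0, v1, 151). refcount(pp2)=1 -> write in place. 4 ppages; refcounts: pp0:1 pp1:1 pp2:1 pp3:1
Op 7: fork(P0) -> P2. 4 ppages; refcounts: pp0:2 pp1:1 pp2:2 pp3:1
Op 8: write(P2, v0, 107). refcount(pp0)=2>1 -> COPY to pp4. 5 ppages; refcounts: pp0:1 pp1:1 pp2:2 pp3:1 pp4:1
Op 9: read(P1, v0) -> 113. No state change.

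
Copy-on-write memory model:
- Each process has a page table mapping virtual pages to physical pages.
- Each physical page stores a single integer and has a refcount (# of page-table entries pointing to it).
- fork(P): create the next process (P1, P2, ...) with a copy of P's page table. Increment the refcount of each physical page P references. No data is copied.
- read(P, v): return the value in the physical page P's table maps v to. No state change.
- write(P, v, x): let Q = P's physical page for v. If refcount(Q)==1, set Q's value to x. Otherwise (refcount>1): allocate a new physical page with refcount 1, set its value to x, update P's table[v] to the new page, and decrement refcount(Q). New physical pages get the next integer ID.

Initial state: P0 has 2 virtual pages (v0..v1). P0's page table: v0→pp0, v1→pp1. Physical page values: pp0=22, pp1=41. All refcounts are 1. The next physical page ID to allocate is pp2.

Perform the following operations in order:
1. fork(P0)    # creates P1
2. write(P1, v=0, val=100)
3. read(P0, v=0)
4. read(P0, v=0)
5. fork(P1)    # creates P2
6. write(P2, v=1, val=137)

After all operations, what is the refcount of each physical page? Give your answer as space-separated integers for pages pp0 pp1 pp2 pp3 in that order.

Op 1: fork(P0) -> P1. 2 ppages; refcounts: pp0:2 pp1:2
Op 2: write(P1, v0, 100). refcount(pp0)=2>1 -> COPY to pp2. 3 ppages; refcounts: pp0:1 pp1:2 pp2:1
Op 3: read(P0, v0) -> 22. No state change.
Op 4: read(P0, v0) -> 22. No state change.
Op 5: fork(P1) -> P2. 3 ppages; refcounts: pp0:1 pp1:3 pp2:2
Op 6: write(P2, v1, 137). refcount(pp1)=3>1 -> COPY to pp3. 4 ppages; refcounts: pp0:1 pp1:2 pp2:2 pp3:1

Answer: 1 2 2 1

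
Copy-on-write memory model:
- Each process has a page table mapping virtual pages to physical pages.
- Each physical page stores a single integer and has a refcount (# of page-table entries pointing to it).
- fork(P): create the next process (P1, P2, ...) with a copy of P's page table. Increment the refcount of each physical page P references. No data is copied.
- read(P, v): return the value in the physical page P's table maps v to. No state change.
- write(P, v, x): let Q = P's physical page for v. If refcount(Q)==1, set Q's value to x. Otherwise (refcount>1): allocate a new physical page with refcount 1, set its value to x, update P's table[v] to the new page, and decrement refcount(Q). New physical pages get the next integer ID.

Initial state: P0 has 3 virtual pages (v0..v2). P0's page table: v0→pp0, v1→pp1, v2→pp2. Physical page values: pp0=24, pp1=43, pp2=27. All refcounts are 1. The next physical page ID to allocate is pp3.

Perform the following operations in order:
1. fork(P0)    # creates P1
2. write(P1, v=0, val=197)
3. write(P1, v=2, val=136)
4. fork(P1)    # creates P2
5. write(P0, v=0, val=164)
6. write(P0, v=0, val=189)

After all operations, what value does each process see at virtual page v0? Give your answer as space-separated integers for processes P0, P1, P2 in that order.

Answer: 189 197 197

Derivation:
Op 1: fork(P0) -> P1. 3 ppages; refcounts: pp0:2 pp1:2 pp2:2
Op 2: write(P1, v0, 197). refcount(pp0)=2>1 -> COPY to pp3. 4 ppages; refcounts: pp0:1 pp1:2 pp2:2 pp3:1
Op 3: write(P1, v2, 136). refcount(pp2)=2>1 -> COPY to pp4. 5 ppages; refcounts: pp0:1 pp1:2 pp2:1 pp3:1 pp4:1
Op 4: fork(P1) -> P2. 5 ppages; refcounts: pp0:1 pp1:3 pp2:1 pp3:2 pp4:2
Op 5: write(P0, v0, 164). refcount(pp0)=1 -> write in place. 5 ppages; refcounts: pp0:1 pp1:3 pp2:1 pp3:2 pp4:2
Op 6: write(P0, v0, 189). refcount(pp0)=1 -> write in place. 5 ppages; refcounts: pp0:1 pp1:3 pp2:1 pp3:2 pp4:2
P0: v0 -> pp0 = 189
P1: v0 -> pp3 = 197
P2: v0 -> pp3 = 197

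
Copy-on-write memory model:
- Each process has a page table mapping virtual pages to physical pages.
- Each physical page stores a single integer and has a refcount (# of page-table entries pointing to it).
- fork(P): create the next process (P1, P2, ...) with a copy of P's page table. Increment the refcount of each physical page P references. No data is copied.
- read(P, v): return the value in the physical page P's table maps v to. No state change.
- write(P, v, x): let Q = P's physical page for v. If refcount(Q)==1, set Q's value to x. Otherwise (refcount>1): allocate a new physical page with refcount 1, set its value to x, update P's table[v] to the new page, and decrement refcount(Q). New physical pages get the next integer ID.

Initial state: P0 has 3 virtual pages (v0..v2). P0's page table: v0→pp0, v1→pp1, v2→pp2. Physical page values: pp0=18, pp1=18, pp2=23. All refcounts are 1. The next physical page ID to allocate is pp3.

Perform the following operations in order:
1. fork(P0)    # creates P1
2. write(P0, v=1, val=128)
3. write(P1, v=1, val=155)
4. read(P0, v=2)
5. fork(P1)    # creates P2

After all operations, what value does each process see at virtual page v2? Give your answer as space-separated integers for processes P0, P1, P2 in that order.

Answer: 23 23 23

Derivation:
Op 1: fork(P0) -> P1. 3 ppages; refcounts: pp0:2 pp1:2 pp2:2
Op 2: write(P0, v1, 128). refcount(pp1)=2>1 -> COPY to pp3. 4 ppages; refcounts: pp0:2 pp1:1 pp2:2 pp3:1
Op 3: write(P1, v1, 155). refcount(pp1)=1 -> write in place. 4 ppages; refcounts: pp0:2 pp1:1 pp2:2 pp3:1
Op 4: read(P0, v2) -> 23. No state change.
Op 5: fork(P1) -> P2. 4 ppages; refcounts: pp0:3 pp1:2 pp2:3 pp3:1
P0: v2 -> pp2 = 23
P1: v2 -> pp2 = 23
P2: v2 -> pp2 = 23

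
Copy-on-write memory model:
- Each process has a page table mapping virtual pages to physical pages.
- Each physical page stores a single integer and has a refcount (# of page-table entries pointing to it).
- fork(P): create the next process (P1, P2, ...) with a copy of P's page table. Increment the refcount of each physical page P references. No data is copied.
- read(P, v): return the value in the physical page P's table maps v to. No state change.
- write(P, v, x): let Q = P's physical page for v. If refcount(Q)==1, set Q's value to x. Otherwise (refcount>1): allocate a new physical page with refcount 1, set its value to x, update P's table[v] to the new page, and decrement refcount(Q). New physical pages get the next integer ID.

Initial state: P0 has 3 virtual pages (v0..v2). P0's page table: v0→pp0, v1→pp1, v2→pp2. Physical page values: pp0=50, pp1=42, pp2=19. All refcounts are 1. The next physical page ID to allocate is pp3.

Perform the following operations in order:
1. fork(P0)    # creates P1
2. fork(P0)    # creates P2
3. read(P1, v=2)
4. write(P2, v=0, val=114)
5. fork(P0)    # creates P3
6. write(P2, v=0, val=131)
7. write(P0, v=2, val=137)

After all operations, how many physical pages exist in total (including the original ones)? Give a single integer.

Op 1: fork(P0) -> P1. 3 ppages; refcounts: pp0:2 pp1:2 pp2:2
Op 2: fork(P0) -> P2. 3 ppages; refcounts: pp0:3 pp1:3 pp2:3
Op 3: read(P1, v2) -> 19. No state change.
Op 4: write(P2, v0, 114). refcount(pp0)=3>1 -> COPY to pp3. 4 ppages; refcounts: pp0:2 pp1:3 pp2:3 pp3:1
Op 5: fork(P0) -> P3. 4 ppages; refcounts: pp0:3 pp1:4 pp2:4 pp3:1
Op 6: write(P2, v0, 131). refcount(pp3)=1 -> write in place. 4 ppages; refcounts: pp0:3 pp1:4 pp2:4 pp3:1
Op 7: write(P0, v2, 137). refcount(pp2)=4>1 -> COPY to pp4. 5 ppages; refcounts: pp0:3 pp1:4 pp2:3 pp3:1 pp4:1

Answer: 5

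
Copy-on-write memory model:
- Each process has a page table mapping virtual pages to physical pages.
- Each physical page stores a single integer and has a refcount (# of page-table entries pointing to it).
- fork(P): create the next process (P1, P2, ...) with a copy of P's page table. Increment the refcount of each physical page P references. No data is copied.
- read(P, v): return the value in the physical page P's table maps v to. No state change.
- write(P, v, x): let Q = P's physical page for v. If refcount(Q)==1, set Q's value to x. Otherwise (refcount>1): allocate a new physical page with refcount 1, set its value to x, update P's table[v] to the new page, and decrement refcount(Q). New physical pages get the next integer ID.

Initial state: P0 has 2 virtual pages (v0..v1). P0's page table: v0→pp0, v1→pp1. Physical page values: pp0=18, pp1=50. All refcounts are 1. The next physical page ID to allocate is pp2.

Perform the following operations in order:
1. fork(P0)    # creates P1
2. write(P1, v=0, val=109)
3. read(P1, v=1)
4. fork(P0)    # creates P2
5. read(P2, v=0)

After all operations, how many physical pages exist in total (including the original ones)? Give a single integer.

Op 1: fork(P0) -> P1. 2 ppages; refcounts: pp0:2 pp1:2
Op 2: write(P1, v0, 109). refcount(pp0)=2>1 -> COPY to pp2. 3 ppages; refcounts: pp0:1 pp1:2 pp2:1
Op 3: read(P1, v1) -> 50. No state change.
Op 4: fork(P0) -> P2. 3 ppages; refcounts: pp0:2 pp1:3 pp2:1
Op 5: read(P2, v0) -> 18. No state change.

Answer: 3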